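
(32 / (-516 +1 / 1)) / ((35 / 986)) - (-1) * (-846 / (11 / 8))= -122340272 / 198275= -617.02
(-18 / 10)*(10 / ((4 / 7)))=-63 / 2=-31.50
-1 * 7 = -7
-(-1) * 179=179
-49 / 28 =-7 / 4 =-1.75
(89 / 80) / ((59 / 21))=1869 / 4720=0.40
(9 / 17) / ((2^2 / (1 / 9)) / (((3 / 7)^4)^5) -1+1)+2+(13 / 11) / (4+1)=2.24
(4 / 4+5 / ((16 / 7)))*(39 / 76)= 1989 / 1216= 1.64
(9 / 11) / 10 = 9 / 110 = 0.08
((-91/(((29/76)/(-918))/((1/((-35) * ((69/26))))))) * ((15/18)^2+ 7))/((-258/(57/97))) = 574582762/13910285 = 41.31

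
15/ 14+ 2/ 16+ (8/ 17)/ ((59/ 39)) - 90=-4970447/ 56168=-88.49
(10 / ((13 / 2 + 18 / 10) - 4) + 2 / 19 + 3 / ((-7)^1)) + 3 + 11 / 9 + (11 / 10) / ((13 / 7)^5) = 1199068030397 / 191108220030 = 6.27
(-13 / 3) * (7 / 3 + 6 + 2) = -403 / 9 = -44.78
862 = 862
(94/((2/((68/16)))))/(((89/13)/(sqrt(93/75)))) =10387 * sqrt(31)/1780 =32.49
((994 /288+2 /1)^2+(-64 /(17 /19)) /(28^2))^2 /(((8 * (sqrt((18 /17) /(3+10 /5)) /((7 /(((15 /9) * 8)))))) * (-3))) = -261877304601981121 * sqrt(170) /81835767512432640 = -41.72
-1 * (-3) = 3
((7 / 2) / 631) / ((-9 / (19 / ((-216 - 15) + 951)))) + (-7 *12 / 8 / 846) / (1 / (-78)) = 372081829 / 384354720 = 0.97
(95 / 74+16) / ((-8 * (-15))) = 1279 / 8880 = 0.14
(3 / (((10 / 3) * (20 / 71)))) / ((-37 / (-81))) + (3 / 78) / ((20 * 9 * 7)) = 21195403 / 3030300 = 6.99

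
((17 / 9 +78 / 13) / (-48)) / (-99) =71 / 42768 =0.00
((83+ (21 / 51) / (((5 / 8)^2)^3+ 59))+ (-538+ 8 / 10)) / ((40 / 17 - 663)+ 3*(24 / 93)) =18528981182617 / 26919770120565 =0.69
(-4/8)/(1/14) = -7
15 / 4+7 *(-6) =-153 / 4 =-38.25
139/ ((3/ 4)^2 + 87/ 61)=135664/ 1941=69.89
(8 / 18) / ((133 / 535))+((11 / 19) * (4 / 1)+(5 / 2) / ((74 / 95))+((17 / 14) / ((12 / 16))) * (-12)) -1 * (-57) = 7951555 / 177156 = 44.88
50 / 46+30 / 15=71 / 23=3.09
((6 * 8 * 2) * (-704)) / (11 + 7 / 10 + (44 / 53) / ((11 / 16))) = -35819520 / 6841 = -5236.01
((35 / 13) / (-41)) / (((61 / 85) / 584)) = -1737400 / 32513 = -53.44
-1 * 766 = -766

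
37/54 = 0.69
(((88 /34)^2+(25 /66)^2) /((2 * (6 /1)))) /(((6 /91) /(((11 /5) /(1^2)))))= 783859531 /41199840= 19.03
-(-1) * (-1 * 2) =-2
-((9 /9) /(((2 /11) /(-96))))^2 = -278784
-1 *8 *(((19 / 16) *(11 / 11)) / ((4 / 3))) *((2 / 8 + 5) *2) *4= -1197 / 4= -299.25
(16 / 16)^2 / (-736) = -1 / 736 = -0.00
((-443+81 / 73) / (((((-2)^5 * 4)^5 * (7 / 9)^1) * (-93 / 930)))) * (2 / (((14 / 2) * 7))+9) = -321531615 / 215083372249088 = -0.00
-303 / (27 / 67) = -6767 / 9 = -751.89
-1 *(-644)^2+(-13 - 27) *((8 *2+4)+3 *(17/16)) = -831327/2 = -415663.50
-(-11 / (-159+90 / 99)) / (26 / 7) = -847 / 45214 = -0.02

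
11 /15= 0.73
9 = 9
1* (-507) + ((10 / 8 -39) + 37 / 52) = -14145 / 26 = -544.04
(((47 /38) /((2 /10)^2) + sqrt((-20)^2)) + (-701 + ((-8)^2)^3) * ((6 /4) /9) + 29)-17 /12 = 9952733 /228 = 43652.34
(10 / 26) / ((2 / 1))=5 / 26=0.19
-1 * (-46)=46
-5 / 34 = -0.15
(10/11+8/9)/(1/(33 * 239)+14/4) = 85084/165633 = 0.51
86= 86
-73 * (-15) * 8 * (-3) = -26280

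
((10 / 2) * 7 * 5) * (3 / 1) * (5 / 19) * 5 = 13125 / 19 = 690.79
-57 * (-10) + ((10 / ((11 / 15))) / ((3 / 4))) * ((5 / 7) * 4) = 621.95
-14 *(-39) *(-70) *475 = -18154500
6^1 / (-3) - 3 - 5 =-10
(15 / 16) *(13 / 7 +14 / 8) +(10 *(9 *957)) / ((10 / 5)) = 19294635 / 448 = 43068.38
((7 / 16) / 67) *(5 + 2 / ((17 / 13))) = 777 / 18224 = 0.04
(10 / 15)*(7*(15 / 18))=35 / 9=3.89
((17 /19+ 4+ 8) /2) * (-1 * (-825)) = 202125 /38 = 5319.08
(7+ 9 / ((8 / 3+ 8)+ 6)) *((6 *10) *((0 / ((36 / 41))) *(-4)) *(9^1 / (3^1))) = 0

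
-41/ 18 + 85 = 1489/ 18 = 82.72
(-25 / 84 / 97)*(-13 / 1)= 0.04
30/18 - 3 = -4/3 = -1.33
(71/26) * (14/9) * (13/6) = 497/54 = 9.20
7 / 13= 0.54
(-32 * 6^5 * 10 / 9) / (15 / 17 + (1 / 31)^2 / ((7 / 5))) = -313080.27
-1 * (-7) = 7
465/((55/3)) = 279/11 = 25.36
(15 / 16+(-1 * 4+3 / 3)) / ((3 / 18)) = -99 / 8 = -12.38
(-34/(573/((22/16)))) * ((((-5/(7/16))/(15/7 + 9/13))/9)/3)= 24310/1995759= 0.01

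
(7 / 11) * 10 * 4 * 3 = 840 / 11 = 76.36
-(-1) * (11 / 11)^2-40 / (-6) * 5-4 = 91 / 3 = 30.33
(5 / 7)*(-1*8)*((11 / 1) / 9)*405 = -19800 / 7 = -2828.57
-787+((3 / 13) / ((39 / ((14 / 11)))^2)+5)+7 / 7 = -622855895 / 797511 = -781.00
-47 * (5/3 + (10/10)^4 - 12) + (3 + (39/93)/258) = 3532463/7998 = 441.67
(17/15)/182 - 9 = -24553/2730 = -8.99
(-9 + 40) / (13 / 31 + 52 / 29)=14.01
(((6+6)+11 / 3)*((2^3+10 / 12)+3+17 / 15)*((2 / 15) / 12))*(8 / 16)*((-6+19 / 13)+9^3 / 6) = 55598603 / 421200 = 132.00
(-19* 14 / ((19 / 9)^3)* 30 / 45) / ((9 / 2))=-1512 / 361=-4.19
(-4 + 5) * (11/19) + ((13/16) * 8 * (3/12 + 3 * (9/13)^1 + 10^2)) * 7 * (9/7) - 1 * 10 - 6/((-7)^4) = 2181209147/364952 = 5976.70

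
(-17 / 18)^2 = 289 / 324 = 0.89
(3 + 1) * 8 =32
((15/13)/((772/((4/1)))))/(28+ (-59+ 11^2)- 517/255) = 3825/56284397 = 0.00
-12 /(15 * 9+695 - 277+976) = -12 /1529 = -0.01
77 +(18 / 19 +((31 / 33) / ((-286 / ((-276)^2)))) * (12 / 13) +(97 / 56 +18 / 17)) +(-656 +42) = -282671663269 / 369881512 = -764.22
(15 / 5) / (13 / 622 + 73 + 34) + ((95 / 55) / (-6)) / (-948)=39338887 / 1388321352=0.03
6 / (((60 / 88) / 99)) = 4356 / 5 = 871.20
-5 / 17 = -0.29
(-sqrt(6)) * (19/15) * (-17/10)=323 * sqrt(6)/150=5.27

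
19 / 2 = 9.50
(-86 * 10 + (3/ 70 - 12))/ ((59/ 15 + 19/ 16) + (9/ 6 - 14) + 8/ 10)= 1464888/ 11053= 132.53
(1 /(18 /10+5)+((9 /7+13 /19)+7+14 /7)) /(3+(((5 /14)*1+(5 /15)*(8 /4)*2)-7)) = -150813 /31331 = -4.81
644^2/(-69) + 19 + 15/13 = -233630/39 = -5990.51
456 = 456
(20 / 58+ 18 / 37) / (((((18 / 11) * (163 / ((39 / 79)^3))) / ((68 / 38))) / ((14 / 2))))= 7695836148 / 1638408533159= 0.00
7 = 7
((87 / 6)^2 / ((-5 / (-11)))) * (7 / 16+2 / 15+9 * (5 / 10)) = 11258467 / 4800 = 2345.51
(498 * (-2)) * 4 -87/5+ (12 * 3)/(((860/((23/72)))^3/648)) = -40721831642233/10176896000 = -4001.40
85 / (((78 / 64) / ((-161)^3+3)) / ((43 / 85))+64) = 488106594880 / 367515550477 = 1.33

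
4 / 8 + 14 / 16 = 11 / 8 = 1.38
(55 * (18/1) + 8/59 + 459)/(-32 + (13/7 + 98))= 598493/28025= 21.36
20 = 20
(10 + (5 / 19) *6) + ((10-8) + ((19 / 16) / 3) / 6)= 74665 / 5472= 13.64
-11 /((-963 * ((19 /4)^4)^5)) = 12094627905536 /36199144439616757740201443763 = 0.00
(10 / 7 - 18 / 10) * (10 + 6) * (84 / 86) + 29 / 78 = -91109 / 16770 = -5.43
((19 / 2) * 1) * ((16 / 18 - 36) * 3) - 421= -4265 / 3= -1421.67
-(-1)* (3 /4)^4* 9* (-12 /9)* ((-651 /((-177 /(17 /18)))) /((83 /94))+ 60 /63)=-40702527 /2193856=-18.55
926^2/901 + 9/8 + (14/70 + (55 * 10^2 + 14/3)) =698204939/108120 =6457.69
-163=-163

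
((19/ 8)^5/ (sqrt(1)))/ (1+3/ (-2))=-2476099/ 16384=-151.13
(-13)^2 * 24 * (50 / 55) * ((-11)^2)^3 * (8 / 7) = 52257828480 / 7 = 7465404068.57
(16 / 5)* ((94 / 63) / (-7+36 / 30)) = -1504 / 1827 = -0.82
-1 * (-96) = 96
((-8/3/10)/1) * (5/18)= -2/27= -0.07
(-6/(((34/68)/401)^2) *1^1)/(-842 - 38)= 482403/110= 4385.48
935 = 935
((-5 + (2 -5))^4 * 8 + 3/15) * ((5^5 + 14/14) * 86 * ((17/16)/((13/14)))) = 1310379182511/130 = 10079839865.47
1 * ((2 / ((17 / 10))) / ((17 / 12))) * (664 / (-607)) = -159360 / 175423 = -0.91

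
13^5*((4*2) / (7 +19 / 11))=4084223 / 12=340351.92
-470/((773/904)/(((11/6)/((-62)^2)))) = -584210/2228559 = -0.26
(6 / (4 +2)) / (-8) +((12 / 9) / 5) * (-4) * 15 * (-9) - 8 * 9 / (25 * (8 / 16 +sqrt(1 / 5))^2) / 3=-1157 / 40 +384 * sqrt(5) / 5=142.81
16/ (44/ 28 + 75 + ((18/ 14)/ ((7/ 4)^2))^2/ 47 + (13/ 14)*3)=176944096/ 877652591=0.20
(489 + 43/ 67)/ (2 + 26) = 17.49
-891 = -891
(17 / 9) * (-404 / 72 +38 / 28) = -4556 / 567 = -8.04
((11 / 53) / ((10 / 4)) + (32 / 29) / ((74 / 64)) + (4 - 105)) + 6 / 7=-197261083 / 1990415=-99.11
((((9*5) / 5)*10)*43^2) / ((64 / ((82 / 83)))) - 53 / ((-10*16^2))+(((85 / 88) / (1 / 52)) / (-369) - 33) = 2535.71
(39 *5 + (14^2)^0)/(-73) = -196/73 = -2.68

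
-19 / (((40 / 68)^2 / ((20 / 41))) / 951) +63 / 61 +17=-318312901 / 12505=-25454.85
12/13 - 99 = -1275/13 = -98.08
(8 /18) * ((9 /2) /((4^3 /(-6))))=-0.19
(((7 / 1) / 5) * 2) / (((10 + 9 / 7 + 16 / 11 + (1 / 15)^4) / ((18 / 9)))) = 10914750 / 24831601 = 0.44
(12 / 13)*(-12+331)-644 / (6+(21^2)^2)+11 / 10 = 7472690281 / 25283310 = 295.56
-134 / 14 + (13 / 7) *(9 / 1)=50 / 7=7.14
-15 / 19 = -0.79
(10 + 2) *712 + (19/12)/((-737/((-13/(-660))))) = 49871669513/5837040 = 8544.00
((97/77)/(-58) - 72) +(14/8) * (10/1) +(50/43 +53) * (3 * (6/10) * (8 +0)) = 725.42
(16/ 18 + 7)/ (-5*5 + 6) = -71/ 171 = -0.42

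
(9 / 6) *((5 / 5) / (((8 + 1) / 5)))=5 / 6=0.83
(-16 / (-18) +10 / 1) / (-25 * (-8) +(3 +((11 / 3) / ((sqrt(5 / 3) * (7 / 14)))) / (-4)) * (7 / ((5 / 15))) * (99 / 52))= 8632624 * sqrt(15) / 5361464993 +1695643040 / 48253184937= 0.04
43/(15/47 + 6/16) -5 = 14863/261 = 56.95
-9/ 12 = -3/ 4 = -0.75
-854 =-854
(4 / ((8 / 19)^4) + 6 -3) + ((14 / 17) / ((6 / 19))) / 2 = 6871139 / 52224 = 131.57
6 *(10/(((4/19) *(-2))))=-285/2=-142.50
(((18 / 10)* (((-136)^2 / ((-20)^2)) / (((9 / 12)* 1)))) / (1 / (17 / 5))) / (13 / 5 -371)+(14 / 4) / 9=-438847 / 690750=-0.64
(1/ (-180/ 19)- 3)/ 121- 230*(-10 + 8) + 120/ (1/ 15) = 49222241/ 21780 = 2259.97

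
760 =760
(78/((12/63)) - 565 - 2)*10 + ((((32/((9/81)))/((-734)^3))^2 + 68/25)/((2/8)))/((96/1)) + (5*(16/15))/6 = -1730665013237596933631/1099534597616146050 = -1574.00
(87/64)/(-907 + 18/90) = -435/290176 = -0.00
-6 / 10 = -3 / 5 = -0.60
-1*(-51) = 51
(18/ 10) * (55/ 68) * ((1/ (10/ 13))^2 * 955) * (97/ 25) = 309975237/ 34000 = 9116.92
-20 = -20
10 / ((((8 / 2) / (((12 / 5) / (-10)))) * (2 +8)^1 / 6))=-9 / 25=-0.36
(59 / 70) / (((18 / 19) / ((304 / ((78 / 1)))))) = 42598 / 12285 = 3.47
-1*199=-199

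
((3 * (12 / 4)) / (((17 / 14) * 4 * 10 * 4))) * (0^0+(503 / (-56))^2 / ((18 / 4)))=15713 / 17920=0.88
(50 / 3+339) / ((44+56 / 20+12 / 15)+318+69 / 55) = 58685 / 60531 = 0.97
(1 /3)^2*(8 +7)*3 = 5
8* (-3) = -24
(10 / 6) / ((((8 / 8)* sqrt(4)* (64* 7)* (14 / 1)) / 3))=5 / 12544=0.00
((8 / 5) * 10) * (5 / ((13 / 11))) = 67.69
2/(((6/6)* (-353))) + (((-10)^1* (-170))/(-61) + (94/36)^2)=-146905531/6976692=-21.06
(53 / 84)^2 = 2809 / 7056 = 0.40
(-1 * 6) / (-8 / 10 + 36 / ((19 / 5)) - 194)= 285 / 8803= 0.03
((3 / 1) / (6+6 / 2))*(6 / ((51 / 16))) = 32 / 51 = 0.63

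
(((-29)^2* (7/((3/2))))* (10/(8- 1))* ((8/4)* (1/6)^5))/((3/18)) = 4205/486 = 8.65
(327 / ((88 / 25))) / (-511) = -8175 / 44968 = -0.18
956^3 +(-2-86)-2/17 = 14853286374/17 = 873722727.88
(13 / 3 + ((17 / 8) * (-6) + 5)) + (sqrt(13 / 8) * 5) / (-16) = -41 / 12- 5 * sqrt(26) / 64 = -3.82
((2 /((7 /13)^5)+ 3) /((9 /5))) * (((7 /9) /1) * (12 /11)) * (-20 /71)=-317202800 /50629887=-6.27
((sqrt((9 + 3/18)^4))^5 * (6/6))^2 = 64158439152961731834506988525390625/3656158440062976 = 17548046728482758543.62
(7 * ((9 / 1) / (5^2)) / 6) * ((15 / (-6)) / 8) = -21 / 160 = -0.13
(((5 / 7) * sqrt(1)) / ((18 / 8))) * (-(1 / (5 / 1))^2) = -4 / 315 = -0.01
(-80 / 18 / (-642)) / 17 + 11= 540263 / 49113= 11.00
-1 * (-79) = 79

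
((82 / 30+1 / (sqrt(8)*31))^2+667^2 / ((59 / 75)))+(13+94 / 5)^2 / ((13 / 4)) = 41*sqrt(2) / 930+750752501250223 / 1326756600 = 565855.55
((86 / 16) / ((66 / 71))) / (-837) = -3053 / 441936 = -0.01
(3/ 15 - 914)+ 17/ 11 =-50174/ 55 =-912.25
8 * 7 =56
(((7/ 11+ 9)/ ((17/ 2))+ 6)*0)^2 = 0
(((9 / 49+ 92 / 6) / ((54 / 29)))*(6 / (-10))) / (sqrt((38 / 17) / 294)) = -66149*sqrt(969) / 35910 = -57.34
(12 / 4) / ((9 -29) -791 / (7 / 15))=-3 / 1715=-0.00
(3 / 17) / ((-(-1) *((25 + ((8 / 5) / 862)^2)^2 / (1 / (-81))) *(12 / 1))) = -21566968200625 / 74244308494084732548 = -0.00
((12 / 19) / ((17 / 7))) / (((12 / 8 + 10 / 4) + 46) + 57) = 84 / 34561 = 0.00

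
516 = 516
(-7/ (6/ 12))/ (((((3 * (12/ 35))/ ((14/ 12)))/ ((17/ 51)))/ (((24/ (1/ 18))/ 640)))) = -343/ 96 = -3.57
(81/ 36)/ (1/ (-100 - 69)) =-380.25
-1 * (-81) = 81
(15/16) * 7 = 105/16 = 6.56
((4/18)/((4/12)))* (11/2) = 11/3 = 3.67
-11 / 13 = -0.85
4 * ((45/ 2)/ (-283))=-90/ 283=-0.32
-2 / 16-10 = -81 / 8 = -10.12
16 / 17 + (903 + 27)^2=14703316 / 17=864900.94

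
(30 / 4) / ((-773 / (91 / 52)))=-105 / 6184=-0.02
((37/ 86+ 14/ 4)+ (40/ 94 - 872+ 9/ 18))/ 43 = -3504997/ 173806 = -20.17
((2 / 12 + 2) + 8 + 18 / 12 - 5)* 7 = 140 / 3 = 46.67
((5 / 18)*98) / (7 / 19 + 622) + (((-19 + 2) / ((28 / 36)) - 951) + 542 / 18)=-140457928 / 148995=-942.70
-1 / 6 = -0.17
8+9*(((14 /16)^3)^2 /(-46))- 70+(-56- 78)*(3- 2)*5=-8827971609 /12058624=-732.09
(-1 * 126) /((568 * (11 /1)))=-63 /3124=-0.02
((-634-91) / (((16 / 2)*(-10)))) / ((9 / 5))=725 / 144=5.03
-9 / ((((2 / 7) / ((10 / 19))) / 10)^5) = -47269687500000 / 2476099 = -19090386.73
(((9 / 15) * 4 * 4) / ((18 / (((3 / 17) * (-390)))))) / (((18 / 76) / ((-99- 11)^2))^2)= -43974536320000 / 459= -95805090021.79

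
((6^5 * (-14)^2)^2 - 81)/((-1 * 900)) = -51619302603/20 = -2580965130.15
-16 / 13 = -1.23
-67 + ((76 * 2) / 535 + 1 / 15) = -106972 / 1605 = -66.65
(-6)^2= 36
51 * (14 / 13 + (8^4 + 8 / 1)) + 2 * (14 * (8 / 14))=209374.92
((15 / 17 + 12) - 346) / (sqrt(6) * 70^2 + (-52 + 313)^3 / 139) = -4665107213739 / 1775537331228179 + 536132632700 * sqrt(6) / 5326611993684537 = -0.00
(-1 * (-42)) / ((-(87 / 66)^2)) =-20328 / 841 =-24.17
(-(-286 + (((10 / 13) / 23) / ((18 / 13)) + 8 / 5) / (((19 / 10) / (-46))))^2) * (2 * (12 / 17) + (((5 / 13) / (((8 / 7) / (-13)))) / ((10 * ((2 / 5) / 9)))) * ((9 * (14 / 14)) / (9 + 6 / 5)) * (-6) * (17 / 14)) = -6846731.37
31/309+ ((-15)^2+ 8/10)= 225.90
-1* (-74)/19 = 3.89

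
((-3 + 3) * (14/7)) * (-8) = 0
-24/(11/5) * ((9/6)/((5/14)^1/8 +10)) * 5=-448/55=-8.15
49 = 49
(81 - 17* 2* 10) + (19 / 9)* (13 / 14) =-32387 / 126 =-257.04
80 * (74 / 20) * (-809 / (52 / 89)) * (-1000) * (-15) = -79921110000 / 13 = -6147777692.31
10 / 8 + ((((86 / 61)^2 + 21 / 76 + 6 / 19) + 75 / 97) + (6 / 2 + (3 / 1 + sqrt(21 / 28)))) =sqrt(3) / 2 + 72712866 / 6857803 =11.47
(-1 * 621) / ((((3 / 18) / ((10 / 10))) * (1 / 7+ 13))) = -567 / 2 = -283.50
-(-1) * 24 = 24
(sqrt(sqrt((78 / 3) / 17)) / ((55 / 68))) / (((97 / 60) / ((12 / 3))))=192 * 17^(3 / 4) * 26^(1 / 4) / 1067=3.40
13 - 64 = -51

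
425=425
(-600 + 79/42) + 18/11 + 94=-232147/462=-502.48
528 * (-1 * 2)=-1056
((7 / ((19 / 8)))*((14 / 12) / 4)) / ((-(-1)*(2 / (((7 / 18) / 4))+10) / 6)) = 343 / 2033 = 0.17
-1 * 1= -1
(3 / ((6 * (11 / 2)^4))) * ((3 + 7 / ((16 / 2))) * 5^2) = 775 / 14641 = 0.05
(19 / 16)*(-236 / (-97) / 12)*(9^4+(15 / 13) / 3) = 47809529 / 30264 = 1579.75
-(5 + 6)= -11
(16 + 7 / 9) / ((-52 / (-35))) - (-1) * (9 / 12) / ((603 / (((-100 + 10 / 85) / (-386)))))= 580909403 / 51439518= 11.29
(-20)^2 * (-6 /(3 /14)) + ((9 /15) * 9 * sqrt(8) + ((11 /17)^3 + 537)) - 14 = -52454770 /4913 + 54 * sqrt(2) /5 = -10661.46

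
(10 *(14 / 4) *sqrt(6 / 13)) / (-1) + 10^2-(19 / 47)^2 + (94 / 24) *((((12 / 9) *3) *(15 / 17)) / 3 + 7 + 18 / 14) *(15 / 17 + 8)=11503207081 / 26812842-35 *sqrt(78) / 13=405.24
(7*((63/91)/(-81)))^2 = 49/13689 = 0.00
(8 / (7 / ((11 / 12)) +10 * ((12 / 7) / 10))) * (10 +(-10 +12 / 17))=154 / 255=0.60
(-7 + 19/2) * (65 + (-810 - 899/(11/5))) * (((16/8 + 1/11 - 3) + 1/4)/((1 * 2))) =920025/968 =950.44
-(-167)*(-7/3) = -1169/3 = -389.67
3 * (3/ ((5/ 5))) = 9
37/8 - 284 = -279.38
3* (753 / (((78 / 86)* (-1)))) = -32379 / 13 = -2490.69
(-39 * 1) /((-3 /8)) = 104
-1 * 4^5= -1024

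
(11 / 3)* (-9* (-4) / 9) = 44 / 3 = 14.67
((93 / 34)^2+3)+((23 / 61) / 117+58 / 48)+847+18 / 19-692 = 52557747499 / 313514136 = 167.64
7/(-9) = -7/9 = -0.78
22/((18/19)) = 209/9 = 23.22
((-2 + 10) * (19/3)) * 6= 304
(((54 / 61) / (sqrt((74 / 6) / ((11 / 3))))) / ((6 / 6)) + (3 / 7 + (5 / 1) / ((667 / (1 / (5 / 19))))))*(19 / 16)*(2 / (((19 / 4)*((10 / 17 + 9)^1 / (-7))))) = -3213*sqrt(407) / 367891 - 18139 / 108721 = -0.34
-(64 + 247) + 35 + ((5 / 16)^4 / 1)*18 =-9038343 / 32768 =-275.83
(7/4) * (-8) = -14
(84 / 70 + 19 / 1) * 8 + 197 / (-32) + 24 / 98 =1220599 / 7840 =155.69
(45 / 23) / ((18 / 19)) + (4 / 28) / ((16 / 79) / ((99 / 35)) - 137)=711800039 / 344835274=2.06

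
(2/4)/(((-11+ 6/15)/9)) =-45/106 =-0.42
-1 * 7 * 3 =-21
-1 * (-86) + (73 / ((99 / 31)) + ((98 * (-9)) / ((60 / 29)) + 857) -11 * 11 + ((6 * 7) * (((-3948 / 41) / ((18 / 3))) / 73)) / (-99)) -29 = 1154565719 / 2963070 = 389.65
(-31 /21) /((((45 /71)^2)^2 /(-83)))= 65384255213 /86113125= 759.28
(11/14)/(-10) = -11/140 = -0.08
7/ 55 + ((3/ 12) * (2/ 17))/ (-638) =13799/ 108460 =0.13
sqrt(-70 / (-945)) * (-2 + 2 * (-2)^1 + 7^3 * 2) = 680 * sqrt(6) / 9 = 185.07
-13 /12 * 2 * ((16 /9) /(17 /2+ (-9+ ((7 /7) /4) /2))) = 832 /81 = 10.27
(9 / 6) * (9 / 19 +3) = 5.21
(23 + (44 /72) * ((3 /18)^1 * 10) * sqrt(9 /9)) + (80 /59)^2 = 4860457 /187974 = 25.86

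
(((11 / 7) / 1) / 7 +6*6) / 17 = 1775 / 833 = 2.13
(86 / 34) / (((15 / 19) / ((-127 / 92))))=-103759 / 23460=-4.42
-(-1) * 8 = 8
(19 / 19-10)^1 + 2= -7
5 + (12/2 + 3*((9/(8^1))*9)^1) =331/8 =41.38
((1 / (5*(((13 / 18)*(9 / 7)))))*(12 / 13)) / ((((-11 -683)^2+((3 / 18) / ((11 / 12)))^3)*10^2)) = 0.00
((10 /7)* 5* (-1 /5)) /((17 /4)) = -40 /119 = -0.34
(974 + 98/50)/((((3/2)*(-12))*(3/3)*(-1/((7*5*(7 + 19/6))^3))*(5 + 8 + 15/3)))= 1055317517065/7776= 135714701.27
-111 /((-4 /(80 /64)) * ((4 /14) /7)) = 27195 /32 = 849.84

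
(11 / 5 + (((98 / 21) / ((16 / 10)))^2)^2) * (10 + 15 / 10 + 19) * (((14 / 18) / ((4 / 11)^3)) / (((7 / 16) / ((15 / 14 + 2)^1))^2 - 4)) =-9243.90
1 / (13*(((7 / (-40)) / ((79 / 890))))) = -316 / 8099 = -0.04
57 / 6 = 19 / 2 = 9.50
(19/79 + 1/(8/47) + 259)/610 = 167553/385520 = 0.43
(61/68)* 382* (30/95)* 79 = 2761287/323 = 8548.88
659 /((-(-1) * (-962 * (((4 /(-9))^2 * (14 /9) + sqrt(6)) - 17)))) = 350219619 * sqrt(6) /139389870230 + 5846121459 /139389870230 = 0.05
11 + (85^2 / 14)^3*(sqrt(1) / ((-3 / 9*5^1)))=-226289679191 / 2744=-82467084.25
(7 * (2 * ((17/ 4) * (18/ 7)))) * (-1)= -153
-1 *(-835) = 835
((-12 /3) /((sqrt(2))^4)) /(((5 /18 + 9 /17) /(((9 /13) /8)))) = -1377 /12844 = -0.11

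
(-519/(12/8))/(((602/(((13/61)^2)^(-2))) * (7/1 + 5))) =-2395330493/103162332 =-23.22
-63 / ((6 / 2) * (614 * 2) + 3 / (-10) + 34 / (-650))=-5850 / 342053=-0.02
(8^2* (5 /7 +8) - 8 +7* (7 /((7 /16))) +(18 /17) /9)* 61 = 4804238 /119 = 40371.75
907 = 907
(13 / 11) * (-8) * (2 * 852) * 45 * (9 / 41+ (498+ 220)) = -21348325440 / 41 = -520690864.39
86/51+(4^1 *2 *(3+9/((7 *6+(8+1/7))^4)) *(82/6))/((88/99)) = 3542585444002/9556824771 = 370.69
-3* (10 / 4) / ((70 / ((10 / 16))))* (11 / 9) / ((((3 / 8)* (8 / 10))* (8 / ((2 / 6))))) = -275 / 24192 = -0.01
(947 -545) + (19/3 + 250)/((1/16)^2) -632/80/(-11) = 21787937/330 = 66024.05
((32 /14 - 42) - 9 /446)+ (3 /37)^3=-6283471009 /158138666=-39.73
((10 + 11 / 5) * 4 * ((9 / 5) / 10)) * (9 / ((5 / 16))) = 158112 / 625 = 252.98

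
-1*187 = -187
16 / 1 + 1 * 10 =26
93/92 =1.01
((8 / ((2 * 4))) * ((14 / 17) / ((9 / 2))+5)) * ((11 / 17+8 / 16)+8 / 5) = 370331 / 26010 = 14.24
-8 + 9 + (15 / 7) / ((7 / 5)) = 124 / 49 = 2.53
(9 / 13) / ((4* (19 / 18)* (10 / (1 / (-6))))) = -27 / 9880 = -0.00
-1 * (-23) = 23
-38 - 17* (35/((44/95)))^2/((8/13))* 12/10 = -1466270147/7744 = -189342.74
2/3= 0.67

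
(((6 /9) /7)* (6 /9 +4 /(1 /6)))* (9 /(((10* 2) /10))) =74 /7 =10.57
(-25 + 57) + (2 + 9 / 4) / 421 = 53905 / 1684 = 32.01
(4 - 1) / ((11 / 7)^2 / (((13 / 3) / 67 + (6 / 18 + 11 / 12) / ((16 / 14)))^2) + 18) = 2720352649 / 17990731062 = 0.15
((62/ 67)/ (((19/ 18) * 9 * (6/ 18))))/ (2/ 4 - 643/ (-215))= 159960/ 1910773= 0.08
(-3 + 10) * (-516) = -3612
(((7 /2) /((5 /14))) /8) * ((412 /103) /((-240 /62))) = -1519 /1200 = -1.27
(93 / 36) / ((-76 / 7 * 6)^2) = 1519 / 2495232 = 0.00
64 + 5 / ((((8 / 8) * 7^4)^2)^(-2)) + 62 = 166164652848131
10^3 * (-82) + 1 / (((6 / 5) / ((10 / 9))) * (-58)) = -128412025 / 1566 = -82000.02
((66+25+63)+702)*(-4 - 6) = -8560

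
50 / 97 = 0.52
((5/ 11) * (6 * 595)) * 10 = 178500/ 11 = 16227.27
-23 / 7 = -3.29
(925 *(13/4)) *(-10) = -60125/2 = -30062.50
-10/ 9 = -1.11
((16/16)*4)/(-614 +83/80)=-0.01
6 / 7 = 0.86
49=49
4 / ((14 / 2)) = 4 / 7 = 0.57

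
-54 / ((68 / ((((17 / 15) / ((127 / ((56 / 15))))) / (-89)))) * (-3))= -28 / 282575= -0.00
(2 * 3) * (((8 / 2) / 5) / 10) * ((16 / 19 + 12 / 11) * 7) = 33936 / 5225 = 6.49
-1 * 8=-8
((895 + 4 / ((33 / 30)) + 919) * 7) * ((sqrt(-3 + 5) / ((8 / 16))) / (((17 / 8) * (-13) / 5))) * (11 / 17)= -4214.65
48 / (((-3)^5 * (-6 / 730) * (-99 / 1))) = -5840 / 24057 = -0.24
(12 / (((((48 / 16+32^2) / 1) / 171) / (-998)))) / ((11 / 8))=-16383168 / 11297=-1450.22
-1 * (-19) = 19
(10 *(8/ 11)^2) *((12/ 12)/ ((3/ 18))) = 3840/ 121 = 31.74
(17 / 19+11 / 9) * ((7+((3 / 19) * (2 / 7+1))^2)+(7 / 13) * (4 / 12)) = 1803249062 / 117967941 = 15.29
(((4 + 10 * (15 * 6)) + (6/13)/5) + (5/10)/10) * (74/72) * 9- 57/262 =8363.10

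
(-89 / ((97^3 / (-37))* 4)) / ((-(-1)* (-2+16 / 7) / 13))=299663 / 7301384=0.04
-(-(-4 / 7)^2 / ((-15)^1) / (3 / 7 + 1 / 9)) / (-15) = 8 / 2975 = 0.00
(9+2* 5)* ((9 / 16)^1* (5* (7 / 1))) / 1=5985 / 16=374.06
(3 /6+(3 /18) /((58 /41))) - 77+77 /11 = -24145 /348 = -69.38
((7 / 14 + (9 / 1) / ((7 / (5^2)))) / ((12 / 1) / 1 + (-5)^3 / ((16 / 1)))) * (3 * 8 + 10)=124304 / 469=265.04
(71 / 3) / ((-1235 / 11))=-781 / 3705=-0.21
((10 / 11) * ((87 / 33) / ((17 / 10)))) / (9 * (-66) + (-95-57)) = -1450 / 767261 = -0.00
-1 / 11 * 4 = -4 / 11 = -0.36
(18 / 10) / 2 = 9 / 10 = 0.90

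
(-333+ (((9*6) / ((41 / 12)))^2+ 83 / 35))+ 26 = -54.83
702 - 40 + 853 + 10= 1525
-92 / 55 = -1.67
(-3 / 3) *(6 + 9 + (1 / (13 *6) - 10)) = -391 / 78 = -5.01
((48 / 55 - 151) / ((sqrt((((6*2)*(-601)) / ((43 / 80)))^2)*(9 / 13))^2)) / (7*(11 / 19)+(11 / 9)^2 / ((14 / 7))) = -49022956723 / 135236151021312000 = -0.00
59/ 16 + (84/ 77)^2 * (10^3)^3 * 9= 20736000007139/ 1936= 10710743805.34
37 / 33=1.12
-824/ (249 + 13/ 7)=-1442/ 439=-3.28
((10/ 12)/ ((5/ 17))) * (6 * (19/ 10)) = 323/ 10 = 32.30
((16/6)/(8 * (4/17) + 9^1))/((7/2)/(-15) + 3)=272/3071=0.09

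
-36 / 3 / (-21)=4 / 7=0.57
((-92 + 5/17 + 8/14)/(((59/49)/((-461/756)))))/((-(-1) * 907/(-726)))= -67216105/1819442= -36.94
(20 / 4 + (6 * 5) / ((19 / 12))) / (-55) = -91 / 209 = -0.44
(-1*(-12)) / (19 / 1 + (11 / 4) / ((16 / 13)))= 256 / 453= 0.57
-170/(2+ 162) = -85/82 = -1.04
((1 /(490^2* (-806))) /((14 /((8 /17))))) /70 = -1 /403006649500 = -0.00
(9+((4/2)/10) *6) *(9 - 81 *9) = -7344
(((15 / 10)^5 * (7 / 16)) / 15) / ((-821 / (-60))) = 1701 / 105088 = 0.02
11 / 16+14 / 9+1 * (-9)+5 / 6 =-853 / 144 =-5.92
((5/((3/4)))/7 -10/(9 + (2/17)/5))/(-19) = 2510/306033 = 0.01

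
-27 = -27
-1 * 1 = -1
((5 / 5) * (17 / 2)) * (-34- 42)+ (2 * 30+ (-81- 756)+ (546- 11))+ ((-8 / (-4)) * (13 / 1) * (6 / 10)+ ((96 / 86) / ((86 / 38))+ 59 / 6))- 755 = -89699063 / 55470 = -1617.07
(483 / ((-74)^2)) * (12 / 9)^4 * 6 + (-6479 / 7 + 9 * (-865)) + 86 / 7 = -750056792 / 86247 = -8696.61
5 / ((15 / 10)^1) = 10 / 3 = 3.33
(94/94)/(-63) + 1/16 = 47/1008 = 0.05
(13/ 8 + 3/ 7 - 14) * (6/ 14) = -2007/ 392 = -5.12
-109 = -109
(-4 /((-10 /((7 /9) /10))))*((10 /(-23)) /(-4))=7 /2070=0.00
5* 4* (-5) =-100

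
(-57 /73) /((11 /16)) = -912 /803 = -1.14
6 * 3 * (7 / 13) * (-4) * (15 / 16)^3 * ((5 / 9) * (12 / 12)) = -118125 / 6656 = -17.75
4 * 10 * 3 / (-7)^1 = -120 / 7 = -17.14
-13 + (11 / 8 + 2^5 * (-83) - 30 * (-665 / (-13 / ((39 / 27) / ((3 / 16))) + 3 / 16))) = -127741 / 8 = -15967.62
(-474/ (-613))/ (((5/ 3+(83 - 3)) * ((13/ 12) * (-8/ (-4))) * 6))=0.00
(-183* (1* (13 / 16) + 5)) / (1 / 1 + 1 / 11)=-62403 / 64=-975.05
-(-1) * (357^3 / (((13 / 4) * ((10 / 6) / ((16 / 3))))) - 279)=2911936617 / 65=44799024.88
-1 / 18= -0.06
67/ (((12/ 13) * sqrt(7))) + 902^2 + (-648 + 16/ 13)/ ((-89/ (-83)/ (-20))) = 871 * sqrt(7)/ 84 + 955297108/ 1157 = 825694.77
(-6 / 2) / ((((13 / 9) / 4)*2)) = -54 / 13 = -4.15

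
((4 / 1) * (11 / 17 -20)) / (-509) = 1316 / 8653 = 0.15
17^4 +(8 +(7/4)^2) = 83532.06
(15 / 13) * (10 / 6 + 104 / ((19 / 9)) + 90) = 40165 / 247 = 162.61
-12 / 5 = -2.40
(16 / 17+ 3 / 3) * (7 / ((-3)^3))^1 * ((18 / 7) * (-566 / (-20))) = -3113 / 85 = -36.62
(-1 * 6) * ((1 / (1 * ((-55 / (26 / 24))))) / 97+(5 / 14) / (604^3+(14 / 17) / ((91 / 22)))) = 2215700318429 / 1818593161706860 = 0.00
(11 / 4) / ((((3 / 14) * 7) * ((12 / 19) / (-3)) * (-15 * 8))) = 209 / 2880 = 0.07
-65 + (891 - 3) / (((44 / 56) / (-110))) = -124385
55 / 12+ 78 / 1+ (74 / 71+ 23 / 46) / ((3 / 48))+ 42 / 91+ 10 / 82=48973177 / 454116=107.84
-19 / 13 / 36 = -19 / 468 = -0.04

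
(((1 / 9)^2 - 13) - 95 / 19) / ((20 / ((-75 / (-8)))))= -7285 / 864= -8.43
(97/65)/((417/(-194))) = -18818/27105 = -0.69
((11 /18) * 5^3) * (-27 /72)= -1375 /48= -28.65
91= 91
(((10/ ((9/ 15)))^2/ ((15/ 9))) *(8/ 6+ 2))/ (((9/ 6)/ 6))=20000/ 9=2222.22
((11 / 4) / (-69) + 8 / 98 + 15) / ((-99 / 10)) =-1.52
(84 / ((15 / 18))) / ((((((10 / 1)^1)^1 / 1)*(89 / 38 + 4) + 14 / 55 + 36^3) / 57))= 6004152 / 48822061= 0.12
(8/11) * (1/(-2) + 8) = 60/11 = 5.45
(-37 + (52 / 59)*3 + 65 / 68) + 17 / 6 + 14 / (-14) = -379937 / 12036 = -31.57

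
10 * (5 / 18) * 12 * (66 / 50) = 44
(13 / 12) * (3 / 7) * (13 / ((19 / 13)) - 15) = -377 / 133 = -2.83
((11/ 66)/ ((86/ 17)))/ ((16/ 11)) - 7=-6.98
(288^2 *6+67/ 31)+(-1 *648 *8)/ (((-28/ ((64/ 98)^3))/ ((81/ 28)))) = 88963996777603/ 178708831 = 497815.34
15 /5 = 3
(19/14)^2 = 361/196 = 1.84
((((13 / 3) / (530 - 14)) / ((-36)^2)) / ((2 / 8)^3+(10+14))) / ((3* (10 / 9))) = 13 / 160601130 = 0.00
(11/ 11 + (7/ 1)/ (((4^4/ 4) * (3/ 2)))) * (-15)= -515/ 32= -16.09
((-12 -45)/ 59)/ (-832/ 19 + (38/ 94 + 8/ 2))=50901/ 2075089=0.02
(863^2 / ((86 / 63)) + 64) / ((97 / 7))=328481657 / 8342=39376.85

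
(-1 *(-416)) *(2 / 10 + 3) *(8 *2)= 106496 / 5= 21299.20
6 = 6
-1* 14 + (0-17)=-31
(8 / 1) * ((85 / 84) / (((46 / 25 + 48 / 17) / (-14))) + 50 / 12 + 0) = 8950 / 991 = 9.03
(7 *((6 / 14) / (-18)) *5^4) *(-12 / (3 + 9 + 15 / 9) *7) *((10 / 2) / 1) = 131250 / 41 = 3201.22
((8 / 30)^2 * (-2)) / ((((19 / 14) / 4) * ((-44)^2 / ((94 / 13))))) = -10528 / 6724575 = -0.00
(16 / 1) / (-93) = -16 / 93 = -0.17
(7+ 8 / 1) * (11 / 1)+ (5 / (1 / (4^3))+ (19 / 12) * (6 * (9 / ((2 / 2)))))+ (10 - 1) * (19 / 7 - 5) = 7699 / 14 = 549.93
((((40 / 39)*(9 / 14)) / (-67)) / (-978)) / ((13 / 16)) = 160 / 12919543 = 0.00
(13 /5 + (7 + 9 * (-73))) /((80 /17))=-55029 /400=-137.57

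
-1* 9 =-9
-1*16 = -16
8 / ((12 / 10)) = 20 / 3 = 6.67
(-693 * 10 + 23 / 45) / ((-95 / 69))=7172021 / 1425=5033.00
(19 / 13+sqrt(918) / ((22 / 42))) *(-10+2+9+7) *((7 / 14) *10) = 760 / 13+2520 *sqrt(102) / 11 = 2372.17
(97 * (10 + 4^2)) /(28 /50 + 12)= 31525 /157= 200.80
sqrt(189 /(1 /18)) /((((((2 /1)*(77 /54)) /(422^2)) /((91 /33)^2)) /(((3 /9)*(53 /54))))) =5582844358*sqrt(42) /3993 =9061098.58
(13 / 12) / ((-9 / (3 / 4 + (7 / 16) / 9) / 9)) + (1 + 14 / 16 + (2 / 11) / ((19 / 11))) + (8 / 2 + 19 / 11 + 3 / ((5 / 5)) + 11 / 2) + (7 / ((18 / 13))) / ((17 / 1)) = 96021617 / 6139584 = 15.64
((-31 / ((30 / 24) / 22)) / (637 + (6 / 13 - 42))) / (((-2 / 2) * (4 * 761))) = 8866 / 29454505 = 0.00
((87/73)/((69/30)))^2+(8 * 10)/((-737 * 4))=501454480/2077633217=0.24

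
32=32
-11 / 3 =-3.67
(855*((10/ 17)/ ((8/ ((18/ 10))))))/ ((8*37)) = 7695/ 20128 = 0.38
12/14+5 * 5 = 181/7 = 25.86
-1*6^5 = -7776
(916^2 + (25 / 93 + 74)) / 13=78039115 / 1209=64548.48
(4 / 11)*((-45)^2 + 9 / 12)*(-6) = -48618 / 11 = -4419.82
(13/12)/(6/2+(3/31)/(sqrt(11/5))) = 137423/380376 - 403 * sqrt(55)/380376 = 0.35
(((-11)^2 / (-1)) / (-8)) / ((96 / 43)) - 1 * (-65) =55123 / 768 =71.77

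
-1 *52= -52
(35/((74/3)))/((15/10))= 35/37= 0.95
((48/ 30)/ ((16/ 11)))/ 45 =11/ 450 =0.02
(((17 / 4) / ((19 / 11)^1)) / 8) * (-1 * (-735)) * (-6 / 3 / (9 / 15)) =-229075 / 304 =-753.54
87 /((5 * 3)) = 29 /5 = 5.80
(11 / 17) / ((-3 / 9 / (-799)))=1551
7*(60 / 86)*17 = 3570 / 43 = 83.02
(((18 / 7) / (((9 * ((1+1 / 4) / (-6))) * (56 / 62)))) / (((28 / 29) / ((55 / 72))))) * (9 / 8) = -29667 / 21952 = -1.35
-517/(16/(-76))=9823/4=2455.75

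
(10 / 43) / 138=5 / 2967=0.00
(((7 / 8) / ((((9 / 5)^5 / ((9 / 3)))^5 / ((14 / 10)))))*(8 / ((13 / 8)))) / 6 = 11682510375976562500 / 115218195555482514247077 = 0.00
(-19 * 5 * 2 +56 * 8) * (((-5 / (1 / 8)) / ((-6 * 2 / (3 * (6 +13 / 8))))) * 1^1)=39345 / 2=19672.50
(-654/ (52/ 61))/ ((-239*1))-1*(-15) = 113157/ 6214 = 18.21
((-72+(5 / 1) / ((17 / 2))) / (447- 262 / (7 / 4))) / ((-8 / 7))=29743 / 141508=0.21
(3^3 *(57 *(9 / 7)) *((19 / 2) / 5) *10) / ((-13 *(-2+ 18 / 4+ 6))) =-526338 / 1547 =-340.23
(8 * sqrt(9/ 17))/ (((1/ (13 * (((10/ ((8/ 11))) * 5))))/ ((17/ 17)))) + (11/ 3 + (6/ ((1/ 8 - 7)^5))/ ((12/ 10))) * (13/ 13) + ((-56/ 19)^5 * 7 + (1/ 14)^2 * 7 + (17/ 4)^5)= -893188499623554743003/ 5359579277458560000 + 21450 * sqrt(17)/ 17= 5035.74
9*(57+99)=1404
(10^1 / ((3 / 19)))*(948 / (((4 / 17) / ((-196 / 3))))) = -50013320 / 3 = -16671106.67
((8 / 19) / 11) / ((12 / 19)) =2 / 33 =0.06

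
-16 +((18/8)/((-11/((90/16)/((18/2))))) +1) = -5325/352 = -15.13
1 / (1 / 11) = 11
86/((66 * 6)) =43/198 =0.22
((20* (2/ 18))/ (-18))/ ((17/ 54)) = -20/ 51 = -0.39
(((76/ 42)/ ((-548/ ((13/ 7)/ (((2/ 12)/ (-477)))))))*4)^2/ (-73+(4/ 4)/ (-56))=-592269515136/ 8774676421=-67.50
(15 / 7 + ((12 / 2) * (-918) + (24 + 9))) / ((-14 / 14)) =38310 / 7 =5472.86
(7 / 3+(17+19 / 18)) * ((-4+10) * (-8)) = -2936 / 3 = -978.67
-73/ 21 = -3.48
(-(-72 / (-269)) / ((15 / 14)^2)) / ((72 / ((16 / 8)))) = -392 / 60525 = -0.01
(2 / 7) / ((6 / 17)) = 17 / 21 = 0.81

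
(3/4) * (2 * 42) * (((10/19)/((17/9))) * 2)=11340/323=35.11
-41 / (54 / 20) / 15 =-1.01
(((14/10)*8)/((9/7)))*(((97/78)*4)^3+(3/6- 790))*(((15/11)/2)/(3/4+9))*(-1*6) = 61984555472/25447851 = 2435.75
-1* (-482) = 482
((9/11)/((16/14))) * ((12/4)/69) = 63/2024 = 0.03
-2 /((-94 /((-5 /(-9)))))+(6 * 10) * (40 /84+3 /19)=2141045 /56259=38.06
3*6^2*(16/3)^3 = 16384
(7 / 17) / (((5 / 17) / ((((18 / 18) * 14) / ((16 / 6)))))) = 147 / 20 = 7.35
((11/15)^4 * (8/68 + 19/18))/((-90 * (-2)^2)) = -0.00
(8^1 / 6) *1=4 / 3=1.33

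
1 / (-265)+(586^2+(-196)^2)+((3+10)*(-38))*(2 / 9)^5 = 5974584200651 / 15647985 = 381811.73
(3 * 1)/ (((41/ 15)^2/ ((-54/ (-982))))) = 18225/ 825371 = 0.02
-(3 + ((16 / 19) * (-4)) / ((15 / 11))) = -151 / 285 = -0.53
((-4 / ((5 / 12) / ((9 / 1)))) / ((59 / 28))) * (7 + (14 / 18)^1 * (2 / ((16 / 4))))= -89376 / 295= -302.97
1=1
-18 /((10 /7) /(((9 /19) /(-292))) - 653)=1134 /96619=0.01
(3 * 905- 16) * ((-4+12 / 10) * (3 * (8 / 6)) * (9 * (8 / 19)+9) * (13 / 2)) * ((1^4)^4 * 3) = -716195844 / 95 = -7538903.62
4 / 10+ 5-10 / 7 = 139 / 35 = 3.97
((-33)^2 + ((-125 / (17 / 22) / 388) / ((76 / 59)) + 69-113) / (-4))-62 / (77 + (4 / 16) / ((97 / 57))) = 32989954931073 / 30010586336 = 1099.28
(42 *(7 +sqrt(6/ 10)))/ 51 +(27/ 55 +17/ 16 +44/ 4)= 14 *sqrt(15)/ 85 +274039/ 14960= 18.96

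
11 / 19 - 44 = -825 / 19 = -43.42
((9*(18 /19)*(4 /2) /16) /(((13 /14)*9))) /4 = 0.03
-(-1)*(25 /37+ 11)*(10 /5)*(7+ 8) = 12960 /37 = 350.27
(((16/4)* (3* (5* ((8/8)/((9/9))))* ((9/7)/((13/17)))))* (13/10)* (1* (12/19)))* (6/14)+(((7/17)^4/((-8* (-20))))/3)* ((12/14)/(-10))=2208161287067/62206440800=35.50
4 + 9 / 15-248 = -1217 / 5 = -243.40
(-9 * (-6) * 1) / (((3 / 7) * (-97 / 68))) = -8568 / 97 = -88.33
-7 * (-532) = 3724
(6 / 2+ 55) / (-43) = -58 / 43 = -1.35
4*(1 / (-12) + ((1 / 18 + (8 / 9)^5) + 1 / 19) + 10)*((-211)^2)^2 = 94109336346557945 / 1121931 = 83881572348.53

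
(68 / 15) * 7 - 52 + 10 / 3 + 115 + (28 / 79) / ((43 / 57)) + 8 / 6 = 1696289 / 16985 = 99.87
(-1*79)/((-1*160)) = 79/160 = 0.49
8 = 8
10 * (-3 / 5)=-6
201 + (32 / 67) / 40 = 67339 / 335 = 201.01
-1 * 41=-41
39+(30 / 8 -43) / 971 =151319 / 3884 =38.96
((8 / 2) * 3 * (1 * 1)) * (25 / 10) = 30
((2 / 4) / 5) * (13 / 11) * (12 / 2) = 39 / 55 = 0.71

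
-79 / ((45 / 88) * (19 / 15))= -6952 / 57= -121.96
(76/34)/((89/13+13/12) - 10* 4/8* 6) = -5928/58531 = -0.10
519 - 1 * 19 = 500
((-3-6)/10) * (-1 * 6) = 27/5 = 5.40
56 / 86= 28 / 43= 0.65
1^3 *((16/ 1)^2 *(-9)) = -2304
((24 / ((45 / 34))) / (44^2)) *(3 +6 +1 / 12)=1853 / 21780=0.09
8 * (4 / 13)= 32 / 13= 2.46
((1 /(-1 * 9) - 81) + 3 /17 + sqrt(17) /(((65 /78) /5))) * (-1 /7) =1769 /153 - 6 * sqrt(17) /7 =8.03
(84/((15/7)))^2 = 38416/25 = 1536.64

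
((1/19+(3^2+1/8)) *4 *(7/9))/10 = 217/76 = 2.86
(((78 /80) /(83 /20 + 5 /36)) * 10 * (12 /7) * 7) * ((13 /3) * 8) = 182520 /193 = 945.70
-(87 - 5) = -82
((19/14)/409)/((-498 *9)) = -19/25663932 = -0.00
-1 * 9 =-9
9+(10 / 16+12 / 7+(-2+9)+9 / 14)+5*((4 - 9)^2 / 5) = 2463 / 56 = 43.98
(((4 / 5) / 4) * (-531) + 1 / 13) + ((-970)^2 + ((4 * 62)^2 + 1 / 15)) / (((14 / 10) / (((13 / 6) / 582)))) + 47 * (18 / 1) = 16232154089 / 4766580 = 3405.41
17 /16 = 1.06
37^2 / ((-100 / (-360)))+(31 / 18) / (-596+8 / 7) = 1846966099 / 374760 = 4928.40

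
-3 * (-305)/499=915/499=1.83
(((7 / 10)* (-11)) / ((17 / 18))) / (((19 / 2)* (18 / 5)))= -77 / 323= -0.24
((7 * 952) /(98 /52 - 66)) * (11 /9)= -1905904 /15003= -127.03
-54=-54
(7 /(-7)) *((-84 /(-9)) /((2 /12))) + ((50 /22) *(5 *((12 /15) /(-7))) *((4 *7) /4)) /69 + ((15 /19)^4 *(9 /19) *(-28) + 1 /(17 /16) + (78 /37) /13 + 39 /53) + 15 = -2784565701370864 /62652195683517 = -44.44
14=14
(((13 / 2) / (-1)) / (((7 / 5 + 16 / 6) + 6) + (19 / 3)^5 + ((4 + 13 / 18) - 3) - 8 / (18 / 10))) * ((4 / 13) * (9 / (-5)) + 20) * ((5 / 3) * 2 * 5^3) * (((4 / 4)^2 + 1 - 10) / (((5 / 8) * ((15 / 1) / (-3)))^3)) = -838729728 / 619470925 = -1.35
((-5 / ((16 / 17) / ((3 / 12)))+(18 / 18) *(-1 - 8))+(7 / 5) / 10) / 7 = -16301 / 11200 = -1.46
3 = 3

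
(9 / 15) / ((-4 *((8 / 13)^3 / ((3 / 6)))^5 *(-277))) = 153557679042272271 / 6237485483908136960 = 0.02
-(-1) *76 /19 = 4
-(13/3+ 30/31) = -5.30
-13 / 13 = -1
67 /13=5.15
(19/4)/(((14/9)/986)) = 84303/28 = 3010.82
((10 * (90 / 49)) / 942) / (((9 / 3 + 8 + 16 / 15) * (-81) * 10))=-25 / 12531897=-0.00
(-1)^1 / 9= -1 / 9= -0.11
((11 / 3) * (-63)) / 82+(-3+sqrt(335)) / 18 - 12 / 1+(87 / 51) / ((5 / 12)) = -113851 / 10455+sqrt(335) / 18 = -9.87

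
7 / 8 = 0.88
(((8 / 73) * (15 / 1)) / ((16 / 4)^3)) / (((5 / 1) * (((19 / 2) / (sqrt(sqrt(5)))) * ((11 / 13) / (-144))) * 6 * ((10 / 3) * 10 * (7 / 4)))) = -702 * 5^(1 / 4) / 2669975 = -0.00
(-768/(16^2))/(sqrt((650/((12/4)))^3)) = -9 * sqrt(78)/84500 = -0.00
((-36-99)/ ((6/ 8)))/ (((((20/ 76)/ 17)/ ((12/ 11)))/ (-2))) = 279072/ 11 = 25370.18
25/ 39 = 0.64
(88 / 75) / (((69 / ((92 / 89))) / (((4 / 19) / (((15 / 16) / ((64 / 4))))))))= 360448 / 5707125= 0.06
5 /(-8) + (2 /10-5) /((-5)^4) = -15817 /25000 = -0.63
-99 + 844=745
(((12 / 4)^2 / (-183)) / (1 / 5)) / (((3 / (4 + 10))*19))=-70 / 1159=-0.06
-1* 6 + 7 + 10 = 11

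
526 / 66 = 7.97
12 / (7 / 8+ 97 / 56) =336 / 73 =4.60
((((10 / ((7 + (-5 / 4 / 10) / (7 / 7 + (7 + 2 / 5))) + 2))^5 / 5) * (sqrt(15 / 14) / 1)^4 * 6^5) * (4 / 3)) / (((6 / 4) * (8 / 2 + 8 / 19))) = 153720176246784000000 / 250793089267291099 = 612.94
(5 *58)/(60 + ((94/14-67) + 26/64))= 64960/27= 2405.93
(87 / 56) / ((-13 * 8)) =-87 / 5824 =-0.01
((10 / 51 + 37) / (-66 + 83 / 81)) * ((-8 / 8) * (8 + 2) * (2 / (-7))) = -146340 / 89471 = -1.64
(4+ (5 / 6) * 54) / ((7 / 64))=448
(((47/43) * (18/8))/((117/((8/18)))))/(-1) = -47/5031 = -0.01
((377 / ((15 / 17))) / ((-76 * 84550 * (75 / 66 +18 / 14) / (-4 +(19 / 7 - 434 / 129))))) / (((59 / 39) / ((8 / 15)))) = 405087254 / 9001096824375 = 0.00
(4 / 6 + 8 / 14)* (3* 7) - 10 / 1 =16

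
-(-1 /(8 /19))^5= 2476099 /32768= 75.56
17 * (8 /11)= 136 /11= 12.36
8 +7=15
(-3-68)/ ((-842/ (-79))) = -5609/ 842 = -6.66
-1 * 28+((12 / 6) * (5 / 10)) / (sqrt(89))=-28+sqrt(89) / 89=-27.89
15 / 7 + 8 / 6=73 / 21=3.48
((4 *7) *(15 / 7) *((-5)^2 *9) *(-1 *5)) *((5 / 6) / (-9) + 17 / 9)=-121250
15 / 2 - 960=-1905 / 2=-952.50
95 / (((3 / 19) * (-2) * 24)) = -1805 / 144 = -12.53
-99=-99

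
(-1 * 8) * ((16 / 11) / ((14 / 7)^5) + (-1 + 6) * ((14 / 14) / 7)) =-468 / 77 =-6.08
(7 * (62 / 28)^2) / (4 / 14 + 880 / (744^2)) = 119.46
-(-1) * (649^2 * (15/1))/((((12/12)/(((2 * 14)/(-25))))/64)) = -2264376576/5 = -452875315.20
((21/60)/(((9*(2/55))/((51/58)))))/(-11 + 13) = 1309/2784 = 0.47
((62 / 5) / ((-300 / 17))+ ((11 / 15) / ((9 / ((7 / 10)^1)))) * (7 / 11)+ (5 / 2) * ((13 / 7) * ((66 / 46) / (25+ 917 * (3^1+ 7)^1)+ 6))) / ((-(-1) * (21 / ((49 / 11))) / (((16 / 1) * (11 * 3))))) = 3045.45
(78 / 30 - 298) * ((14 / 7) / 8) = -1477 / 20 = -73.85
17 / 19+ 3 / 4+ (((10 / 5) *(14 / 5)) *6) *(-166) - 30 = -2130263 / 380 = -5605.96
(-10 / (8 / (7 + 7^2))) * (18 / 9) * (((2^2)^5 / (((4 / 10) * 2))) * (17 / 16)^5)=-248474975 / 1024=-242651.34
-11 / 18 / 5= -11 / 90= -0.12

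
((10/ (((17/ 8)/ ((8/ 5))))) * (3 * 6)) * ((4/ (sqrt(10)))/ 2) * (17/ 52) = 28.02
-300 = -300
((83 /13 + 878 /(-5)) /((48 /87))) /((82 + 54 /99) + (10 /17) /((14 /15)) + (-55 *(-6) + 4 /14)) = -417533039 /562869840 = -0.74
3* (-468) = -1404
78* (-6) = -468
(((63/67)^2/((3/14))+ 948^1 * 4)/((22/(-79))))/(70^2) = -134622399/48391420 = -2.78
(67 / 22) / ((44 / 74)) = 2479 / 484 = 5.12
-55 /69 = -0.80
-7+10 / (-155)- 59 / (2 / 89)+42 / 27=-1468103 / 558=-2631.01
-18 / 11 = -1.64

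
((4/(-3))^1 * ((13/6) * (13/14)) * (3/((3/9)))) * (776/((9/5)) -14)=-634426/63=-10070.25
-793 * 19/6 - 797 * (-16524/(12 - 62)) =-39885559/150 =-265903.73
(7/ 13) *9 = 63/ 13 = 4.85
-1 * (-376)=376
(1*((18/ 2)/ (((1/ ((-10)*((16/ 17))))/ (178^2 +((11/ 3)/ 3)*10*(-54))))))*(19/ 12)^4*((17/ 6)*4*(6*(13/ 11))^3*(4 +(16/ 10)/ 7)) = -375608942593664/ 1331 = -282200557921.61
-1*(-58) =58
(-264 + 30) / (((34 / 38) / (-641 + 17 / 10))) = 14211639 / 85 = 167195.75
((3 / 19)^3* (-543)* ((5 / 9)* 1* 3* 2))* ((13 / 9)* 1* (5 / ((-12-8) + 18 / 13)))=2294175 / 829939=2.76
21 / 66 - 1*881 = -19375 / 22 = -880.68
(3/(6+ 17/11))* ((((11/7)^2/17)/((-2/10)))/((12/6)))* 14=-19965/9877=-2.02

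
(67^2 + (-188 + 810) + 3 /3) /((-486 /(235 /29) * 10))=-8.52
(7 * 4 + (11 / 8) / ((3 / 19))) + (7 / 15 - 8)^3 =-10552051 / 27000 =-390.82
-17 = -17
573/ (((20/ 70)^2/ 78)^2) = 2092550733/ 4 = 523137683.25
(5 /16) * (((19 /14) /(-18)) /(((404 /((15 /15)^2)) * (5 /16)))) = -19 /101808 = -0.00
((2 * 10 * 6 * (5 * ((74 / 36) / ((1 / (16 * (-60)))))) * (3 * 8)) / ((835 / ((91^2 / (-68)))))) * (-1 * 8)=-94125158400 / 2839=-33154335.47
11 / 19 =0.58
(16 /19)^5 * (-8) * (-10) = 33.88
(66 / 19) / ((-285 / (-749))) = 16478 / 1805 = 9.13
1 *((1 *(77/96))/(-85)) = -0.01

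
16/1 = 16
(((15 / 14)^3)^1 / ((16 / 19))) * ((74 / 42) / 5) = 158175 / 307328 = 0.51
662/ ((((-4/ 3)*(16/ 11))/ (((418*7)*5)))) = -79901745/ 16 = -4993859.06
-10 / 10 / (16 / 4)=-1 / 4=-0.25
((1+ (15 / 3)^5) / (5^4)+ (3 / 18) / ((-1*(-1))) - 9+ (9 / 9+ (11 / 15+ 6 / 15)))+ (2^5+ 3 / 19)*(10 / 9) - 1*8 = 5564467 / 213750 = 26.03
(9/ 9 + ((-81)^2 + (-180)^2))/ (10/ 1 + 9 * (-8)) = -628.42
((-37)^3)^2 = 2565726409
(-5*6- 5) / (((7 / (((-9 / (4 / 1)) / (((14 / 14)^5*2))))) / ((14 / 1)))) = 315 / 4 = 78.75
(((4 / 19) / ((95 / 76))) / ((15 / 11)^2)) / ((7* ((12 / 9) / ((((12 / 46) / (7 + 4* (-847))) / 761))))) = -968 / 983828314875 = -0.00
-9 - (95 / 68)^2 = -50641 / 4624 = -10.95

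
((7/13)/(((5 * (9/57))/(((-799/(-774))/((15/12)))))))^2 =45170701156/142374155625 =0.32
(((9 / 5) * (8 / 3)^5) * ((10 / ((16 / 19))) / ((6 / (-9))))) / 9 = -38912 / 81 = -480.40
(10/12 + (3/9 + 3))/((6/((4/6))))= 25/54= 0.46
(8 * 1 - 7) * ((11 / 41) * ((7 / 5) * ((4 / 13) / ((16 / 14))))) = 539 / 5330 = 0.10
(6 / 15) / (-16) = -0.02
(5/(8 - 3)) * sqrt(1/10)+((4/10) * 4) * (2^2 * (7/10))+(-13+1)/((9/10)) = -664/75+sqrt(10)/10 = -8.54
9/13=0.69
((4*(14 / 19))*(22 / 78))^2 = 379456 / 549081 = 0.69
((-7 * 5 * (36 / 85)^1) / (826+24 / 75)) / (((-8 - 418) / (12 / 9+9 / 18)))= 0.00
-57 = -57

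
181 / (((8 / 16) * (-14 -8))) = -181 / 11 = -16.45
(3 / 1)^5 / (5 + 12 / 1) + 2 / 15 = 3679 / 255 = 14.43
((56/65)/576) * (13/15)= 7/5400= 0.00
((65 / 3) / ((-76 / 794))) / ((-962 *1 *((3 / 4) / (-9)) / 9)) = -17865 / 703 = -25.41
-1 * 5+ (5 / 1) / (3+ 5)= -35 / 8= -4.38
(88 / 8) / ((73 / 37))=407 / 73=5.58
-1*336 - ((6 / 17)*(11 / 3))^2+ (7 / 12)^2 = -14038511 / 41616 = -337.33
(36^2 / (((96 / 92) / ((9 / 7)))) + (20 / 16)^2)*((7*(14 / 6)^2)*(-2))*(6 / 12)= -8772127 / 144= -60917.55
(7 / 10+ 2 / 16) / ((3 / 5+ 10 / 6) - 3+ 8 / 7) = 693 / 344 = 2.01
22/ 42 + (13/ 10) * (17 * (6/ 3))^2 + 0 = 157849/ 105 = 1503.32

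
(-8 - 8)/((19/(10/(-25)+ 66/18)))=-784/285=-2.75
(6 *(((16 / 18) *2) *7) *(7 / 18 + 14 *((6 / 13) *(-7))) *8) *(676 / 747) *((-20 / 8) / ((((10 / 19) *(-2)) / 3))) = -172707.63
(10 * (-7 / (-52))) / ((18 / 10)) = 0.75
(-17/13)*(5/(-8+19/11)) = 935/897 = 1.04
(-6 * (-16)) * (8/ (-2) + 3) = -96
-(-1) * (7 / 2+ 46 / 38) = 179 / 38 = 4.71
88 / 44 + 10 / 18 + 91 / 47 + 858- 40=347914 / 423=822.49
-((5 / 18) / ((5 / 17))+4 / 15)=-109 / 90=-1.21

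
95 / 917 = 0.10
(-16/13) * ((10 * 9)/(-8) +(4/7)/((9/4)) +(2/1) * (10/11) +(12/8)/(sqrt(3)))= 7828/693- 8 * sqrt(3)/13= 10.23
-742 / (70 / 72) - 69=-4161 / 5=-832.20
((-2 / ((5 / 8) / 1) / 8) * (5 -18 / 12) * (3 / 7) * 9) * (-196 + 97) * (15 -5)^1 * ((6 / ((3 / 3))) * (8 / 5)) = 256608 / 5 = 51321.60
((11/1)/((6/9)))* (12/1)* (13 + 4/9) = 2662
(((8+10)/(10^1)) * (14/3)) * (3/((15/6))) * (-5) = -252/5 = -50.40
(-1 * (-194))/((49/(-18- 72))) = -17460/49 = -356.33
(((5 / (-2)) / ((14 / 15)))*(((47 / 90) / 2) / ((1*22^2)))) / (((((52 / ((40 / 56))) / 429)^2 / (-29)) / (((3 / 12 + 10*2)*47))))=1945852875 / 1404928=1385.02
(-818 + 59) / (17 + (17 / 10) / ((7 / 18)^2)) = -16905 / 629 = -26.88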